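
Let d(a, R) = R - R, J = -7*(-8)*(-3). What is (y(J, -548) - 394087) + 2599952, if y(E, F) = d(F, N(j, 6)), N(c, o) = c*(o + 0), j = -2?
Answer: 2205865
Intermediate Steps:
N(c, o) = c*o
J = -168 (J = 56*(-3) = -168)
d(a, R) = 0
y(E, F) = 0
(y(J, -548) - 394087) + 2599952 = (0 - 394087) + 2599952 = -394087 + 2599952 = 2205865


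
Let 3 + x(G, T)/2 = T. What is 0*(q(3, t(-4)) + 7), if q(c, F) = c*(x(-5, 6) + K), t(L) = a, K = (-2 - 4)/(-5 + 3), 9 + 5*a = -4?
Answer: 0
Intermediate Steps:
a = -13/5 (a = -9/5 + (1/5)*(-4) = -9/5 - 4/5 = -13/5 ≈ -2.6000)
x(G, T) = -6 + 2*T
K = 3 (K = -6/(-2) = -6*(-1/2) = 3)
t(L) = -13/5
q(c, F) = 9*c (q(c, F) = c*((-6 + 2*6) + 3) = c*((-6 + 12) + 3) = c*(6 + 3) = c*9 = 9*c)
0*(q(3, t(-4)) + 7) = 0*(9*3 + 7) = 0*(27 + 7) = 0*34 = 0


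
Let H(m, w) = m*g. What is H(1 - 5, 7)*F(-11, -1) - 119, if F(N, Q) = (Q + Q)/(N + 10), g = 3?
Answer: -143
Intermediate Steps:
F(N, Q) = 2*Q/(10 + N) (F(N, Q) = (2*Q)/(10 + N) = 2*Q/(10 + N))
H(m, w) = 3*m (H(m, w) = m*3 = 3*m)
H(1 - 5, 7)*F(-11, -1) - 119 = (3*(1 - 5))*(2*(-1)/(10 - 11)) - 119 = (3*(-4))*(2*(-1)/(-1)) - 119 = -24*(-1)*(-1) - 119 = -12*2 - 119 = -24 - 119 = -143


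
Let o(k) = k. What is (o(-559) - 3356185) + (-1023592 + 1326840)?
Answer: -3053496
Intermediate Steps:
(o(-559) - 3356185) + (-1023592 + 1326840) = (-559 - 3356185) + (-1023592 + 1326840) = -3356744 + 303248 = -3053496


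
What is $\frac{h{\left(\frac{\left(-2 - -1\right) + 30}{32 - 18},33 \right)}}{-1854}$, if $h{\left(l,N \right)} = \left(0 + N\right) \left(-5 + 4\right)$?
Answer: $\frac{11}{618} \approx 0.017799$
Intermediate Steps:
$h{\left(l,N \right)} = - N$ ($h{\left(l,N \right)} = N \left(-1\right) = - N$)
$\frac{h{\left(\frac{\left(-2 - -1\right) + 30}{32 - 18},33 \right)}}{-1854} = \frac{\left(-1\right) 33}{-1854} = \left(-33\right) \left(- \frac{1}{1854}\right) = \frac{11}{618}$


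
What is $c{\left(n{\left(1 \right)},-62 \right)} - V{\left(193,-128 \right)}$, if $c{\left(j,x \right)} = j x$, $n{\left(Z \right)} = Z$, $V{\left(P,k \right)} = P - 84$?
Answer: $-171$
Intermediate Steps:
$V{\left(P,k \right)} = -84 + P$ ($V{\left(P,k \right)} = P - 84 = -84 + P$)
$c{\left(n{\left(1 \right)},-62 \right)} - V{\left(193,-128 \right)} = 1 \left(-62\right) - \left(-84 + 193\right) = -62 - 109 = -171$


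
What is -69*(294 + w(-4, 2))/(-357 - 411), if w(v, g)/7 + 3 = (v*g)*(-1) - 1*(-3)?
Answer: 4025/128 ≈ 31.445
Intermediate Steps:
w(v, g) = -7*g*v (w(v, g) = -21 + 7*((v*g)*(-1) - 1*(-3)) = -21 + 7*((g*v)*(-1) + 3) = -21 + 7*(-g*v + 3) = -21 + 7*(3 - g*v) = -21 + (21 - 7*g*v) = -7*g*v)
-69*(294 + w(-4, 2))/(-357 - 411) = -69*(294 - 7*2*(-4))/(-357 - 411) = -69*(294 + 56)/(-768) = -24150*(-1)/768 = -69*(-175/384) = 4025/128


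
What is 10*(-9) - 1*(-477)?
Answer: 387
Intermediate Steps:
10*(-9) - 1*(-477) = -90 + 477 = 387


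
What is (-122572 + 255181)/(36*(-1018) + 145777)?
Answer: 132609/109129 ≈ 1.2152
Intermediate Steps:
(-122572 + 255181)/(36*(-1018) + 145777) = 132609/(-36648 + 145777) = 132609/109129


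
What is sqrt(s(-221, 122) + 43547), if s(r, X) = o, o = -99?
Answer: 2*sqrt(10862) ≈ 208.44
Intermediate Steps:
s(r, X) = -99
sqrt(s(-221, 122) + 43547) = sqrt(-99 + 43547) = sqrt(43448) = 2*sqrt(10862)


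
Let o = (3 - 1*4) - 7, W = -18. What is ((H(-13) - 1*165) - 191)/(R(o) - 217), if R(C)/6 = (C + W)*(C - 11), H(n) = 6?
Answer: -350/2747 ≈ -0.12741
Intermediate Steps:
o = -8 (o = (3 - 4) - 7 = -1 - 7 = -8)
R(C) = 6*(-18 + C)*(-11 + C) (R(C) = 6*((C - 18)*(C - 11)) = 6*((-18 + C)*(-11 + C)) = 6*(-18 + C)*(-11 + C))
((H(-13) - 1*165) - 191)/(R(o) - 217) = ((6 - 1*165) - 191)/((1188 - 174*(-8) + 6*(-8)**2) - 217) = ((6 - 165) - 191)/((1188 + 1392 + 6*64) - 217) = (-159 - 191)/((1188 + 1392 + 384) - 217) = -350/(2964 - 217) = -350/2747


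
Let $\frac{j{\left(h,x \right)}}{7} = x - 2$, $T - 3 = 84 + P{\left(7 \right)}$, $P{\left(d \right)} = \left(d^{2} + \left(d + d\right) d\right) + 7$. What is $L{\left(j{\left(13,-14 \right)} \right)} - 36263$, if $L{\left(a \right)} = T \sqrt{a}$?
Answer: $-36263 + 964 i \sqrt{7} \approx -36263.0 + 2550.5 i$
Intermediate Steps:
$P{\left(d \right)} = 7 + 3 d^{2}$ ($P{\left(d \right)} = \left(d^{2} + 2 d d\right) + 7 = \left(d^{2} + 2 d^{2}\right) + 7 = 3 d^{2} + 7 = 7 + 3 d^{2}$)
$T = 241$ ($T = 3 + \left(84 + \left(7 + 3 \cdot 7^{2}\right)\right) = 3 + \left(84 + \left(7 + 3 \cdot 49\right)\right) = 3 + \left(84 + \left(7 + 147\right)\right) = 3 + \left(84 + 154\right) = 3 + 238 = 241$)
$j{\left(h,x \right)} = -14 + 7 x$ ($j{\left(h,x \right)} = 7 \left(x - 2\right) = 7 \left(-2 + x\right) = -14 + 7 x$)
$L{\left(a \right)} = 241 \sqrt{a}$
$L{\left(j{\left(13,-14 \right)} \right)} - 36263 = 241 \sqrt{-14 + 7 \left(-14\right)} - 36263 = 241 \sqrt{-14 - 98} - 36263 = 241 \sqrt{-112} - 36263 = 241 \cdot 4 i \sqrt{7} - 36263 = 964 i \sqrt{7} - 36263 = -36263 + 964 i \sqrt{7}$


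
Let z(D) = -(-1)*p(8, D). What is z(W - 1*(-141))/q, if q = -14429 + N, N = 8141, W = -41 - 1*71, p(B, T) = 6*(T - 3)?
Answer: -13/524 ≈ -0.024809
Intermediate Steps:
p(B, T) = -18 + 6*T (p(B, T) = 6*(-3 + T) = -18 + 6*T)
W = -112 (W = -41 - 71 = -112)
z(D) = -18 + 6*D (z(D) = -(-1)*(-18 + 6*D) = -(18 - 6*D) = -18 + 6*D)
q = -6288 (q = -14429 + 8141 = -6288)
z(W - 1*(-141))/q = (-18 + 6*(-112 - 1*(-141)))/(-6288) = (-18 + 6*(-112 + 141))*(-1/6288) = (-18 + 6*29)*(-1/6288) = (-18 + 174)*(-1/6288) = 156*(-1/6288) = -13/524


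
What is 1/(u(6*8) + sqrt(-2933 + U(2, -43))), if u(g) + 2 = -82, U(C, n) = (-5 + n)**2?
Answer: -84/7685 - I*sqrt(629)/7685 ≈ -0.01093 - 0.0032635*I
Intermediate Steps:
u(g) = -84 (u(g) = -2 - 82 = -84)
1/(u(6*8) + sqrt(-2933 + U(2, -43))) = 1/(-84 + sqrt(-2933 + (-5 - 43)**2)) = 1/(-84 + sqrt(-2933 + (-48)**2)) = 1/(-84 + sqrt(-2933 + 2304)) = 1/(-84 + sqrt(-629)) = 1/(-84 + I*sqrt(629))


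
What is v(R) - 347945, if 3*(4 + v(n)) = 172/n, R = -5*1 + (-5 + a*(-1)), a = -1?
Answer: -9394795/27 ≈ -3.4796e+5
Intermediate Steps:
R = -9 (R = -5*1 + (-5 - 1*(-1)) = -5 + (-5 + 1) = -5 - 4 = -9)
v(n) = -4 + 172/(3*n) (v(n) = -4 + (172/n)/3 = -4 + 172/(3*n))
v(R) - 347945 = (-4 + (172/3)/(-9)) - 347945 = (-4 + (172/3)*(-⅑)) - 347945 = (-4 - 172/27) - 347945 = -280/27 - 347945 = -9394795/27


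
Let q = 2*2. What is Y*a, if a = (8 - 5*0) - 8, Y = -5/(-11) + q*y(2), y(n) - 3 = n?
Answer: 0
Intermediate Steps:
y(n) = 3 + n
q = 4
Y = 225/11 (Y = -5/(-11) + 4*(3 + 2) = -5*(-1/11) + 4*5 = 5/11 + 20 = 225/11 ≈ 20.455)
a = 0 (a = (8 - 1*0) - 8 = (8 + 0) - 8 = 8 - 8 = 0)
Y*a = (225/11)*0 = 0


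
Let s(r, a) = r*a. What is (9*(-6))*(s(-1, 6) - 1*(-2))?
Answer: 216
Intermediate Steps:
s(r, a) = a*r
(9*(-6))*(s(-1, 6) - 1*(-2)) = (9*(-6))*(6*(-1) - 1*(-2)) = -54*(-6 + 2) = -54*(-4) = 216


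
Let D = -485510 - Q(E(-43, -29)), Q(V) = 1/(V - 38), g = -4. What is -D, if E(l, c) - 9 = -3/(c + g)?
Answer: 154392169/318 ≈ 4.8551e+5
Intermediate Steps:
E(l, c) = 9 - 3/(-4 + c) (E(l, c) = 9 - 3/(c - 4) = 9 - 3/(-4 + c))
Q(V) = 1/(-38 + V)
D = -154392169/318 (D = -485510 - 1/(-38 + 3*(-13 + 3*(-29))/(-4 - 29)) = -485510 - 1/(-38 + 3*(-13 - 87)/(-33)) = -485510 - 1/(-38 + 3*(-1/33)*(-100)) = -485510 - 1/(-38 + 100/11) = -485510 - 1/(-318/11) = -485510 - 1*(-11/318) = -485510 + 11/318 = -154392169/318 ≈ -4.8551e+5)
-D = -1*(-154392169/318) = 154392169/318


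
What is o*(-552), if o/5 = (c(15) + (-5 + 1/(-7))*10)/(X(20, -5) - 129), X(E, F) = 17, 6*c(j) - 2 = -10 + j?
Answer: -242765/196 ≈ -1238.6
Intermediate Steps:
c(j) = -4/3 + j/6 (c(j) = ⅓ + (-10 + j)/6 = ⅓ + (-5/3 + j/6) = -4/3 + j/6)
o = 10555/4704 (o = 5*(((-4/3 + (⅙)*15) + (-5 + 1/(-7))*10)/(17 - 129)) = 5*(((-4/3 + 5/2) + (-5 - ⅐)*10)/(-112)) = 5*((7/6 - 36/7*10)*(-1/112)) = 5*((7/6 - 360/7)*(-1/112)) = 5*(-2111/42*(-1/112)) = 5*(2111/4704) = 10555/4704 ≈ 2.2438)
o*(-552) = (10555/4704)*(-552) = -242765/196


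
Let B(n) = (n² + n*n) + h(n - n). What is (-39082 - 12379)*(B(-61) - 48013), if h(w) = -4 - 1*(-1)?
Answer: 2087978614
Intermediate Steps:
h(w) = -3 (h(w) = -4 + 1 = -3)
B(n) = -3 + 2*n² (B(n) = (n² + n*n) - 3 = (n² + n²) - 3 = 2*n² - 3 = -3 + 2*n²)
(-39082 - 12379)*(B(-61) - 48013) = (-39082 - 12379)*((-3 + 2*(-61)²) - 48013) = -51461*((-3 + 2*3721) - 48013) = -51461*((-3 + 7442) - 48013) = -51461*(7439 - 48013) = -51461*(-40574) = 2087978614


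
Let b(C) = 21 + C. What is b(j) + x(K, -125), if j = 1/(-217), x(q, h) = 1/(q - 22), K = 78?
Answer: 36479/1736 ≈ 21.013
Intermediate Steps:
x(q, h) = 1/(-22 + q)
j = -1/217 ≈ -0.0046083
b(j) + x(K, -125) = (21 - 1/217) + 1/(-22 + 78) = 4556/217 + 1/56 = 36479/1736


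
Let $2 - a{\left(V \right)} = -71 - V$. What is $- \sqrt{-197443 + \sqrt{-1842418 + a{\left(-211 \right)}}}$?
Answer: $- \sqrt{-197443 + 2 i \sqrt{460639}} \approx -1.5274 - 444.35 i$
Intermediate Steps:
$a{\left(V \right)} = 73 + V$ ($a{\left(V \right)} = 2 - \left(-71 - V\right) = 2 + \left(71 + V\right) = 73 + V$)
$- \sqrt{-197443 + \sqrt{-1842418 + a{\left(-211 \right)}}} = - \sqrt{-197443 + \sqrt{-1842418 + \left(73 - 211\right)}} = - \sqrt{-197443 + \sqrt{-1842418 - 138}} = - \sqrt{-197443 + \sqrt{-1842556}} = - \sqrt{-197443 + 2 i \sqrt{460639}}$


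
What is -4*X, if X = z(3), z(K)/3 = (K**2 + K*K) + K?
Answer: -252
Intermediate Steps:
z(K) = 3*K + 6*K**2 (z(K) = 3*((K**2 + K*K) + K) = 3*((K**2 + K**2) + K) = 3*(2*K**2 + K) = 3*(K + 2*K**2) = 3*K + 6*K**2)
X = 63 (X = 3*3*(1 + 2*3) = 3*3*(1 + 6) = 3*3*7 = 63)
-4*X = -4*63 = -252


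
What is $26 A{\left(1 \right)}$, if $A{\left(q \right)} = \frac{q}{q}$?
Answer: $26$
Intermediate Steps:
$A{\left(q \right)} = 1$
$26 A{\left(1 \right)} = 26 \cdot 1 = 26$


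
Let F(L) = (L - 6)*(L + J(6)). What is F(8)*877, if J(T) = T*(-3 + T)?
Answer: 45604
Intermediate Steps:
F(L) = (-6 + L)*(18 + L) (F(L) = (L - 6)*(L + 6*(-3 + 6)) = (-6 + L)*(L + 6*3) = (-6 + L)*(L + 18) = (-6 + L)*(18 + L))
F(8)*877 = (-108 + 8**2 + 12*8)*877 = (-108 + 64 + 96)*877 = 52*877 = 45604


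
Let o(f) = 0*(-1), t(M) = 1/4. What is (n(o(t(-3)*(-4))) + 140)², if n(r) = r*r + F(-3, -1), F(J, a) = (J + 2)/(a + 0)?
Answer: 19881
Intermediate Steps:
t(M) = ¼
F(J, a) = (2 + J)/a
o(f) = 0
n(r) = 1 + r² (n(r) = r*r + (2 - 3)/(-1) = r² - 1*(-1) = r² + 1 = 1 + r²)
(n(o(t(-3)*(-4))) + 140)² = ((1 + 0²) + 140)² = ((1 + 0) + 140)² = (1 + 140)² = 141² = 19881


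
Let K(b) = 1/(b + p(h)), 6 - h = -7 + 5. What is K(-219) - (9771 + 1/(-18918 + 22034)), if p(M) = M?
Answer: -6424201323/657476 ≈ -9771.0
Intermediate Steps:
h = 8 (h = 6 - (-7 + 5) = 6 - 1*(-2) = 6 + 2 = 8)
K(b) = 1/(8 + b) (K(b) = 1/(b + 8) = 1/(8 + b))
K(-219) - (9771 + 1/(-18918 + 22034)) = 1/(8 - 219) - (9771 + 1/(-18918 + 22034)) = 1/(-211) - (9771 + 1/3116) = -1/211 - (9771 + 1/3116) = -1/211 - 1*30446437/3116 = -1/211 - 30446437/3116 = -6424201323/657476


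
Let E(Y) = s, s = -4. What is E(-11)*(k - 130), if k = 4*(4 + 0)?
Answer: 456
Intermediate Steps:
k = 16 (k = 4*4 = 16)
E(Y) = -4
E(-11)*(k - 130) = -4*(16 - 130) = -4*(-114) = 456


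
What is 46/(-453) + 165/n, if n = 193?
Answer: 65867/87429 ≈ 0.75338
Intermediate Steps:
46/(-453) + 165/n = 46/(-453) + 165/193 = 46*(-1/453) + 165*(1/193) = -46/453 + 165/193 = 65867/87429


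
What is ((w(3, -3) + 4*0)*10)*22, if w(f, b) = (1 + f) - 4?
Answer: 0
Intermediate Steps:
w(f, b) = -3 + f
((w(3, -3) + 4*0)*10)*22 = (((-3 + 3) + 4*0)*10)*22 = ((0 + 0)*10)*22 = (0*10)*22 = 0*22 = 0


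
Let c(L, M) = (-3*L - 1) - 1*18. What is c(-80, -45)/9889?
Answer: 221/9889 ≈ 0.022348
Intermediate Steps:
c(L, M) = -19 - 3*L (c(L, M) = (-1 - 3*L) - 18 = -19 - 3*L)
c(-80, -45)/9889 = (-19 - 3*(-80))/9889 = (-19 + 240)*(1/9889) = 221*(1/9889) = 221/9889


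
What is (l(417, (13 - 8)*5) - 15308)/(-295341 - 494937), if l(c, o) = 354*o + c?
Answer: 6041/790278 ≈ 0.0076441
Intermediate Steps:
l(c, o) = c + 354*o
(l(417, (13 - 8)*5) - 15308)/(-295341 - 494937) = ((417 + 354*((13 - 8)*5)) - 15308)/(-295341 - 494937) = ((417 + 354*(5*5)) - 15308)/(-790278) = ((417 + 354*25) - 15308)*(-1/790278) = ((417 + 8850) - 15308)*(-1/790278) = (9267 - 15308)*(-1/790278) = -6041*(-1/790278) = 6041/790278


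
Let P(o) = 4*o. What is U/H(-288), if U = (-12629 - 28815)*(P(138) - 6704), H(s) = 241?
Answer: 254963488/241 ≈ 1.0579e+6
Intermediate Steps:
U = 254963488 (U = (-12629 - 28815)*(4*138 - 6704) = -41444*(552 - 6704) = -41444*(-6152) = 254963488)
U/H(-288) = 254963488/241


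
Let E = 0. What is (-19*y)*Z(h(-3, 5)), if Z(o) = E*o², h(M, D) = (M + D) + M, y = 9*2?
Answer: 0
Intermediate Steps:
y = 18
h(M, D) = D + 2*M (h(M, D) = (D + M) + M = D + 2*M)
Z(o) = 0 (Z(o) = 0*o² = 0)
(-19*y)*Z(h(-3, 5)) = -19*18*0 = -342*0 = 0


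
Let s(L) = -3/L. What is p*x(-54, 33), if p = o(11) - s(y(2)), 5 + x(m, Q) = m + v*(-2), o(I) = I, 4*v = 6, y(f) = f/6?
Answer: -1240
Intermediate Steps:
y(f) = f/6 (y(f) = f*(⅙) = f/6)
v = 3/2 (v = (¼)*6 = 3/2 ≈ 1.5000)
x(m, Q) = -8 + m (x(m, Q) = -5 + (m + (3/2)*(-2)) = -5 + (m - 3) = -5 + (-3 + m) = -8 + m)
p = 20 (p = 11 - (-3)/((⅙)*2) = 11 - (-3)/⅓ = 11 - (-3)*3 = 11 - 1*(-9) = 11 + 9 = 20)
p*x(-54, 33) = 20*(-8 - 54) = 20*(-62) = -1240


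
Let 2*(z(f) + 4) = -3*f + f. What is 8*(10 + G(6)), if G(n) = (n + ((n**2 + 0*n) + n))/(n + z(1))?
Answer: 464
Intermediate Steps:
z(f) = -4 - f (z(f) = -4 + (-3*f + f)/2 = -4 + (-2*f)/2 = -4 - f)
G(n) = (n**2 + 2*n)/(-5 + n) (G(n) = (n + ((n**2 + 0*n) + n))/(n + (-4 - 1*1)) = (n + ((n**2 + 0) + n))/(n + (-4 - 1)) = (n + (n**2 + n))/(n - 5) = (n + (n + n**2))/(-5 + n) = (n**2 + 2*n)/(-5 + n))
8*(10 + G(6)) = 8*(10 + 6*(2 + 6)/(-5 + 6)) = 8*(10 + 6*8/1) = 8*(10 + 6*1*8) = 8*(10 + 48) = 8*58 = 464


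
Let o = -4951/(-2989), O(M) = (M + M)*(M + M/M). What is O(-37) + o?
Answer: 7967647/2989 ≈ 2665.7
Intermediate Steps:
O(M) = 2*M*(1 + M) (O(M) = (2*M)*(M + 1) = (2*M)*(1 + M) = 2*M*(1 + M))
o = 4951/2989 (o = -4951*(-1/2989) = 4951/2989 ≈ 1.6564)
O(-37) + o = 2*(-37)*(1 - 37) + 4951/2989 = 2*(-37)*(-36) + 4951/2989 = 2664 + 4951/2989 = 7967647/2989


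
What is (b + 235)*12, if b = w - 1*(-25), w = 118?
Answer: 4536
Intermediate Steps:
b = 143 (b = 118 - 1*(-25) = 118 + 25 = 143)
(b + 235)*12 = (143 + 235)*12 = 378*12 = 4536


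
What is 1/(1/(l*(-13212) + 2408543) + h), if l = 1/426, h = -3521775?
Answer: -171004351/602238848242954 ≈ -2.8395e-7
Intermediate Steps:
l = 1/426 ≈ 0.0023474
1/(1/(l*(-13212) + 2408543) + h) = 1/(1/((1/426)*(-13212) + 2408543) - 3521775) = 1/(1/(-2202/71 + 2408543) - 3521775) = 1/(1/(171004351/71) - 3521775) = 1/(71/171004351 - 3521775) = 1/(-602238848242954/171004351) = -171004351/602238848242954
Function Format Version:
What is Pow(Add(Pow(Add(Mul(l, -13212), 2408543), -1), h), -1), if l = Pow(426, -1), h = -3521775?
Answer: Rational(-171004351, 602238848242954) ≈ -2.8395e-7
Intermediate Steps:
l = Rational(1, 426) ≈ 0.0023474
Pow(Add(Pow(Add(Mul(l, -13212), 2408543), -1), h), -1) = Pow(Add(Pow(Add(Mul(Rational(1, 426), -13212), 2408543), -1), -3521775), -1) = Pow(Add(Pow(Add(Rational(-2202, 71), 2408543), -1), -3521775), -1) = Pow(Add(Pow(Rational(171004351, 71), -1), -3521775), -1) = Pow(Add(Rational(71, 171004351), -3521775), -1) = Pow(Rational(-602238848242954, 171004351), -1) = Rational(-171004351, 602238848242954)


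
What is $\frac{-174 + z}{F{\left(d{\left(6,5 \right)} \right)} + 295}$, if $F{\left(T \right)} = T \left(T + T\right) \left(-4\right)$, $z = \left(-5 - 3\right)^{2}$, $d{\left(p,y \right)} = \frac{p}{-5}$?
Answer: $- \frac{2750}{7087} \approx -0.38803$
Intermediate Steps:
$d{\left(p,y \right)} = - \frac{p}{5}$ ($d{\left(p,y \right)} = p \left(- \frac{1}{5}\right) = - \frac{p}{5}$)
$z = 64$ ($z = \left(-8\right)^{2} = 64$)
$F{\left(T \right)} = - 8 T^{2}$ ($F{\left(T \right)} = T 2 T \left(-4\right) = T \left(- 8 T\right) = - 8 T^{2}$)
$\frac{-174 + z}{F{\left(d{\left(6,5 \right)} \right)} + 295} = \frac{-174 + 64}{- 8 \left(\left(- \frac{1}{5}\right) 6\right)^{2} + 295} = - \frac{110}{- 8 \left(- \frac{6}{5}\right)^{2} + 295} = - \frac{110}{\left(-8\right) \frac{36}{25} + 295} = - \frac{110}{- \frac{288}{25} + 295} = - \frac{110}{\frac{7087}{25}} = \left(-110\right) \frac{25}{7087} = - \frac{2750}{7087}$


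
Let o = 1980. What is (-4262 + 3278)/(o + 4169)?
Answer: -984/6149 ≈ -0.16003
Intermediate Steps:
(-4262 + 3278)/(o + 4169) = (-4262 + 3278)/(1980 + 4169) = -984/6149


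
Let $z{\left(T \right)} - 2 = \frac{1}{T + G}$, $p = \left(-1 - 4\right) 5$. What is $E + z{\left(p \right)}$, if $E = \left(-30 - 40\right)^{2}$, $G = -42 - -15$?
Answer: $\frac{254903}{52} \approx 4902.0$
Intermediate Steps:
$G = -27$ ($G = -42 + 15 = -27$)
$p = -25$ ($p = \left(-5\right) 5 = -25$)
$z{\left(T \right)} = 2 + \frac{1}{-27 + T}$ ($z{\left(T \right)} = 2 + \frac{1}{T - 27} = 2 + \frac{1}{-27 + T}$)
$E = 4900$ ($E = \left(-70\right)^{2} = 4900$)
$E + z{\left(p \right)} = 4900 + \frac{-53 + 2 \left(-25\right)}{-27 - 25} = 4900 + \frac{-53 - 50}{-52} = 4900 - - \frac{103}{52} = 4900 + \frac{103}{52} = \frac{254903}{52}$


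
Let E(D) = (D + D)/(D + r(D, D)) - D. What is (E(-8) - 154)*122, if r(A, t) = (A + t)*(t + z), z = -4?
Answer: -409920/23 ≈ -17823.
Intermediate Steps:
r(A, t) = (-4 + t)*(A + t) (r(A, t) = (A + t)*(t - 4) = (A + t)*(-4 + t) = (-4 + t)*(A + t))
E(D) = -D + 2*D/(-7*D + 2*D**2) (E(D) = (D + D)/(D + (D**2 - 4*D - 4*D + D*D)) - D = (2*D)/(D + (D**2 - 4*D - 4*D + D**2)) - D = (2*D)/(D + (-8*D + 2*D**2)) - D = (2*D)/(-7*D + 2*D**2) - D = 2*D/(-7*D + 2*D**2) - D = -D + 2*D/(-7*D + 2*D**2))
(E(-8) - 154)*122 = ((2 - 2*(-8)**2 + 7*(-8))/(-7 + 2*(-8)) - 154)*122 = ((2 - 2*64 - 56)/(-7 - 16) - 154)*122 = ((2 - 128 - 56)/(-23) - 154)*122 = (-1/23*(-182) - 154)*122 = (182/23 - 154)*122 = -3360/23*122 = -409920/23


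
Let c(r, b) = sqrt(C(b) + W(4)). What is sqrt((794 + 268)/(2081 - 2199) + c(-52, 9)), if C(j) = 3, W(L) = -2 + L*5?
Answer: sqrt(-9 + sqrt(21)) ≈ 2.1018*I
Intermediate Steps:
W(L) = -2 + 5*L
c(r, b) = sqrt(21) (c(r, b) = sqrt(3 + (-2 + 5*4)) = sqrt(3 + (-2 + 20)) = sqrt(3 + 18) = sqrt(21))
sqrt((794 + 268)/(2081 - 2199) + c(-52, 9)) = sqrt((794 + 268)/(2081 - 2199) + sqrt(21)) = sqrt(1062/(-118) + sqrt(21)) = sqrt(1062*(-1/118) + sqrt(21)) = sqrt(-9 + sqrt(21))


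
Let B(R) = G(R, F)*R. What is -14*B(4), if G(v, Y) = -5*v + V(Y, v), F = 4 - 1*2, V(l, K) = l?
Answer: 1008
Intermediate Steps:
F = 2 (F = 4 - 2 = 2)
G(v, Y) = Y - 5*v (G(v, Y) = -5*v + Y = Y - 5*v)
B(R) = R*(2 - 5*R) (B(R) = (2 - 5*R)*R = R*(2 - 5*R))
-14*B(4) = -56*(2 - 5*4) = -56*(2 - 20) = -56*(-18) = -14*(-72) = 1008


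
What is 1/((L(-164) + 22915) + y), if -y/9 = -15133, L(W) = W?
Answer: 1/158948 ≈ 6.2914e-6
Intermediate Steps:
y = 136197 (y = -9*(-15133) = 136197)
1/((L(-164) + 22915) + y) = 1/((-164 + 22915) + 136197) = 1/(22751 + 136197) = 1/158948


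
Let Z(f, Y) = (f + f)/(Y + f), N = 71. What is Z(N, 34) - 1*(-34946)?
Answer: 3669472/105 ≈ 34947.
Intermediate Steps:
Z(f, Y) = 2*f/(Y + f) (Z(f, Y) = (2*f)/(Y + f) = 2*f/(Y + f))
Z(N, 34) - 1*(-34946) = 2*71/(34 + 71) - 1*(-34946) = 2*71/105 + 34946 = 2*71*(1/105) + 34946 = 142/105 + 34946 = 3669472/105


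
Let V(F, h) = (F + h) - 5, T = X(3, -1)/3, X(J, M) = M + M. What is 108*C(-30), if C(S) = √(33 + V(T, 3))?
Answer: 36*√273 ≈ 594.82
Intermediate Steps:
X(J, M) = 2*M
T = -⅔ (T = (2*(-1))/3 = -2*⅓ = -⅔ ≈ -0.66667)
V(F, h) = -5 + F + h
C(S) = √273/3 (C(S) = √(33 + (-5 - ⅔ + 3)) = √(33 - 8/3) = √(91/3) = √273/3)
108*C(-30) = 108*(√273/3) = 36*√273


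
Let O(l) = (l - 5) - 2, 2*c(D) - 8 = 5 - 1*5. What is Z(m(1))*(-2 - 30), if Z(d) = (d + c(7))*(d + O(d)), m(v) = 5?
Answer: -864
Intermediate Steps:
c(D) = 4 (c(D) = 4 + (5 - 1*5)/2 = 4 + (5 - 5)/2 = 4 + (½)*0 = 4 + 0 = 4)
O(l) = -7 + l (O(l) = (-5 + l) - 2 = -7 + l)
Z(d) = (-7 + 2*d)*(4 + d) (Z(d) = (d + 4)*(d + (-7 + d)) = (4 + d)*(-7 + 2*d) = (-7 + 2*d)*(4 + d))
Z(m(1))*(-2 - 30) = (-28 + 5 + 2*5²)*(-2 - 30) = (-28 + 5 + 2*25)*(-32) = (-28 + 5 + 50)*(-32) = 27*(-32) = -864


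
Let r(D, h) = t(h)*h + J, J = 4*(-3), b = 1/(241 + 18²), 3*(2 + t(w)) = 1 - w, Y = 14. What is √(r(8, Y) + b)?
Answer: I*√289212765/1695 ≈ 10.033*I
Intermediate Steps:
t(w) = -5/3 - w/3 (t(w) = -2 + (1 - w)/3 = -2 + (⅓ - w/3) = -5/3 - w/3)
b = 1/565 (b = 1/(241 + 324) = 1/565 ≈ 0.0017699)
J = -12
r(D, h) = -12 + h*(-5/3 - h/3) (r(D, h) = (-5/3 - h/3)*h - 12 = h*(-5/3 - h/3) - 12 = -12 + h*(-5/3 - h/3))
√(r(8, Y) + b) = √((-12 - ⅓*14*(5 + 14)) + 1/565) = √((-12 - ⅓*14*19) + 1/565) = √((-12 - 266/3) + 1/565) = √(-302/3 + 1/565) = √(-170627/1695) = I*√289212765/1695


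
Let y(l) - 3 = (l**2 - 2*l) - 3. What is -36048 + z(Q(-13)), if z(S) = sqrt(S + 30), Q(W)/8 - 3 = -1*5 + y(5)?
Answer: -36048 + sqrt(134) ≈ -36036.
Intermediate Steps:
y(l) = l**2 - 2*l (y(l) = 3 + ((l**2 - 2*l) - 3) = 3 + (-3 + l**2 - 2*l) = l**2 - 2*l)
Q(W) = 104 (Q(W) = 24 + 8*(-1*5 + 5*(-2 + 5)) = 24 + 8*(-5 + 5*3) = 24 + 8*(-5 + 15) = 24 + 8*10 = 24 + 80 = 104)
z(S) = sqrt(30 + S)
-36048 + z(Q(-13)) = -36048 + sqrt(30 + 104) = -36048 + sqrt(134)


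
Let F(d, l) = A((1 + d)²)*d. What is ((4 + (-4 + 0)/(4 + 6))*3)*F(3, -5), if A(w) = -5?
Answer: -162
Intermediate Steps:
F(d, l) = -5*d
((4 + (-4 + 0)/(4 + 6))*3)*F(3, -5) = ((4 + (-4 + 0)/(4 + 6))*3)*(-5*3) = ((4 - 4/10)*3)*(-15) = ((4 - 4*⅒)*3)*(-15) = ((4 - ⅖)*3)*(-15) = ((18/5)*3)*(-15) = (54/5)*(-15) = -162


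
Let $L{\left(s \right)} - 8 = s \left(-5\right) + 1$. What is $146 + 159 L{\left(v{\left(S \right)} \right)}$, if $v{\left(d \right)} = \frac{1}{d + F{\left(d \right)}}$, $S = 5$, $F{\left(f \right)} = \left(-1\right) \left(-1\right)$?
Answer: $\frac{2889}{2} \approx 1444.5$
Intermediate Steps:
$F{\left(f \right)} = 1$
$v{\left(d \right)} = \frac{1}{1 + d}$ ($v{\left(d \right)} = \frac{1}{d + 1} = \frac{1}{1 + d}$)
$L{\left(s \right)} = 9 - 5 s$ ($L{\left(s \right)} = 8 + \left(s \left(-5\right) + 1\right) = 8 - \left(-1 + 5 s\right) = 9 - 5 s$)
$146 + 159 L{\left(v{\left(S \right)} \right)} = 146 + 159 \left(9 - \frac{5}{1 + 5}\right) = 146 + 159 \left(9 - \frac{5}{6}\right) = 146 + 159 \cdot \frac{49}{6} = 146 + \frac{2597}{2} = \frac{2889}{2}$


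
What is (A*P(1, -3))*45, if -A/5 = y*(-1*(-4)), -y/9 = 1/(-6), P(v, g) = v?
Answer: -1350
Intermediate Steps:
y = 3/2 (y = -9/(-6) = -9*(-⅙) = 3/2 ≈ 1.5000)
A = -30 (A = -15*(-1*(-4))/2 = -15*4/2 = -5*6 = -30)
(A*P(1, -3))*45 = -30*1*45 = -30*45 = -1350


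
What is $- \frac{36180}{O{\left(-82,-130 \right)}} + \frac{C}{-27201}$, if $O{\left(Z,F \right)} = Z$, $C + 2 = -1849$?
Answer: $\frac{164047327}{371747} \approx 441.29$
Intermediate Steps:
$C = -1851$ ($C = -2 - 1849 = -1851$)
$- \frac{36180}{O{\left(-82,-130 \right)}} + \frac{C}{-27201} = - \frac{36180}{-82} - \frac{1851}{-27201} = \left(-36180\right) \left(- \frac{1}{82}\right) - - \frac{617}{9067} = \frac{18090}{41} + \frac{617}{9067} = \frac{164047327}{371747}$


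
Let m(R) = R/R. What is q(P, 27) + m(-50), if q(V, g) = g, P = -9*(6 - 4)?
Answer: 28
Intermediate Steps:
m(R) = 1
P = -18 (P = -9*2 = -18)
q(P, 27) + m(-50) = 27 + 1 = 28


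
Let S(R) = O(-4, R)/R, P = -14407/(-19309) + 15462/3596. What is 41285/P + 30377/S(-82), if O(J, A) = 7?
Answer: -85265850856344/245254331 ≈ -3.4766e+5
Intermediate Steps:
P = 175181665/34717582 (P = -14407*(-1/19309) + 15462*(1/3596) = 14407/19309 + 7731/1798 = 175181665/34717582 ≈ 5.0459)
S(R) = 7/R
41285/P + 30377/S(-82) = 41285/(175181665/34717582) + 30377/((7/(-82))) = 41285*(34717582/175181665) + 30377/((7*(-1/82))) = 286663074574/35036333 + 30377/(-7/82) = 286663074574/35036333 + 30377*(-82/7) = 286663074574/35036333 - 2490914/7 = -85265850856344/245254331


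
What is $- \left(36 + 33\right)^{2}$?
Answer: $-4761$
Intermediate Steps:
$- \left(36 + 33\right)^{2} = - 69^{2} = \left(-1\right) 4761 = -4761$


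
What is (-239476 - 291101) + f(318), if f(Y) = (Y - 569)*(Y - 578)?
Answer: -465317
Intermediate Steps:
f(Y) = (-578 + Y)*(-569 + Y) (f(Y) = (-569 + Y)*(-578 + Y) = (-578 + Y)*(-569 + Y))
(-239476 - 291101) + f(318) = (-239476 - 291101) + (328882 + 318² - 1147*318) = -530577 + (328882 + 101124 - 364746) = -530577 + 65260 = -465317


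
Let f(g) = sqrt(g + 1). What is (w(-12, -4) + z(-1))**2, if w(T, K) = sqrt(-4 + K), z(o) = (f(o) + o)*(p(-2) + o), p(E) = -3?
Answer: 8 + 16*I*sqrt(2) ≈ 8.0 + 22.627*I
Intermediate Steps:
f(g) = sqrt(1 + g)
z(o) = (-3 + o)*(o + sqrt(1 + o)) (z(o) = (sqrt(1 + o) + o)*(-3 + o) = (o + sqrt(1 + o))*(-3 + o) = (-3 + o)*(o + sqrt(1 + o)))
(w(-12, -4) + z(-1))**2 = (sqrt(-4 - 4) + ((-1)**2 - 3*(-1) - 3*sqrt(1 - 1) - sqrt(1 - 1)))**2 = (sqrt(-8) + (1 + 3 - 3*sqrt(0) - sqrt(0)))**2 = (2*I*sqrt(2) + (1 + 3 - 3*0 - 1*0))**2 = (2*I*sqrt(2) + (1 + 3 + 0 + 0))**2 = (2*I*sqrt(2) + 4)**2 = (4 + 2*I*sqrt(2))**2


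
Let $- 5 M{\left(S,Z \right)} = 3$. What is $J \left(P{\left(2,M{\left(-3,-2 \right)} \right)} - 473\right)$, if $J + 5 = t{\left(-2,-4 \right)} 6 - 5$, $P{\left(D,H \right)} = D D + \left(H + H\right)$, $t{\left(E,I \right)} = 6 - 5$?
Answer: $\frac{9404}{5} \approx 1880.8$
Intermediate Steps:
$t{\left(E,I \right)} = 1$
$M{\left(S,Z \right)} = - \frac{3}{5}$ ($M{\left(S,Z \right)} = \left(- \frac{1}{5}\right) 3 = - \frac{3}{5}$)
$P{\left(D,H \right)} = D^{2} + 2 H$
$J = -4$ ($J = -5 + \left(1 \cdot 6 - 5\right) = -5 + \left(6 - 5\right) = -5 + 1 = -4$)
$J \left(P{\left(2,M{\left(-3,-2 \right)} \right)} - 473\right) = - 4 \left(\left(2^{2} + 2 \left(- \frac{3}{5}\right)\right) - 473\right) = - 4 \left(\left(4 - \frac{6}{5}\right) - 473\right) = - 4 \left(\frac{14}{5} - 473\right) = \left(-4\right) \left(- \frac{2351}{5}\right) = \frac{9404}{5}$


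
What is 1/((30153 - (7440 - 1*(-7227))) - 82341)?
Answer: -1/66855 ≈ -1.4958e-5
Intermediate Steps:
1/((30153 - (7440 - 1*(-7227))) - 82341) = 1/((30153 - (7440 + 7227)) - 82341) = 1/((30153 - 1*14667) - 82341) = 1/((30153 - 14667) - 82341) = 1/(15486 - 82341) = 1/(-66855) = -1/66855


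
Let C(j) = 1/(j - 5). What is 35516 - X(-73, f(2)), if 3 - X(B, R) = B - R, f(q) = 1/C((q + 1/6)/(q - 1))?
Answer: 212657/6 ≈ 35443.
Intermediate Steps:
C(j) = 1/(-5 + j)
f(q) = -5 + (⅙ + q)/(-1 + q) (f(q) = 1/(1/(-5 + (q + 1/6)/(q - 1))) = 1/(1/(-5 + (q + 1*(⅙))/(-1 + q))) = 1/(1/(-5 + (q + ⅙)/(-1 + q))) = 1/(1/(-5 + (⅙ + q)/(-1 + q))) = -5 + (⅙ + q)/(-1 + q))
X(B, R) = 3 + R - B (X(B, R) = 3 - (B - R) = 3 + (R - B) = 3 + R - B)
35516 - X(-73, f(2)) = 35516 - (3 + (31 - 24*2)/(6*(-1 + 2)) - 1*(-73)) = 35516 - (3 + (⅙)*(31 - 48)/1 + 73) = 35516 - (3 + (⅙)*1*(-17) + 73) = 35516 - (3 - 17/6 + 73) = 35516 - 1*439/6 = 35516 - 439/6 = 212657/6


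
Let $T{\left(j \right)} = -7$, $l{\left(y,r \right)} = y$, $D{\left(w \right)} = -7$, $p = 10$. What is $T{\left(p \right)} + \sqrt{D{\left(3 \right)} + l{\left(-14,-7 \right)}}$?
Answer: $-7 + i \sqrt{21} \approx -7.0 + 4.5826 i$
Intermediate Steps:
$T{\left(p \right)} + \sqrt{D{\left(3 \right)} + l{\left(-14,-7 \right)}} = -7 + \sqrt{-7 - 14} = -7 + \sqrt{-21} = -7 + i \sqrt{21}$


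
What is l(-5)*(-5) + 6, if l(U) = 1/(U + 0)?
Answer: 7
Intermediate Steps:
l(U) = 1/U
l(-5)*(-5) + 6 = -5/(-5) + 6 = -⅕*(-5) + 6 = 1 + 6 = 7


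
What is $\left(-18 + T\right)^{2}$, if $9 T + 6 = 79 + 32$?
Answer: $\frac{361}{9} \approx 40.111$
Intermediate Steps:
$T = \frac{35}{3}$ ($T = - \frac{2}{3} + \frac{79 + 32}{9} = - \frac{2}{3} + \frac{1}{9} \cdot 111 = - \frac{2}{3} + \frac{37}{3} = \frac{35}{3} \approx 11.667$)
$\left(-18 + T\right)^{2} = \left(-18 + \frac{35}{3}\right)^{2} = \left(- \frac{19}{3}\right)^{2} = \frac{361}{9}$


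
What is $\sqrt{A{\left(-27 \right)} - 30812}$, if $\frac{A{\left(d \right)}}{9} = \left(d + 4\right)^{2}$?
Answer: $i \sqrt{26051} \approx 161.4 i$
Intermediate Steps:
$A{\left(d \right)} = 9 \left(4 + d\right)^{2}$ ($A{\left(d \right)} = 9 \left(d + 4\right)^{2} = 9 \left(4 + d\right)^{2}$)
$\sqrt{A{\left(-27 \right)} - 30812} = \sqrt{9 \left(4 - 27\right)^{2} - 30812} = \sqrt{9 \left(-23\right)^{2} - 30812} = \sqrt{9 \cdot 529 - 30812} = \sqrt{4761 - 30812} = \sqrt{-26051} = i \sqrt{26051}$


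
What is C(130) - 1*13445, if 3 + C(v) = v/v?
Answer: -13447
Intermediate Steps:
C(v) = -2 (C(v) = -3 + v/v = -3 + 1 = -2)
C(130) - 1*13445 = -2 - 1*13445 = -2 - 13445 = -13447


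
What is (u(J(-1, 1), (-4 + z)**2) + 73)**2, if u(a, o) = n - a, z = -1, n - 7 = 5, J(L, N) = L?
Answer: 7396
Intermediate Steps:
n = 12 (n = 7 + 5 = 12)
u(a, o) = 12 - a
(u(J(-1, 1), (-4 + z)**2) + 73)**2 = ((12 - 1*(-1)) + 73)**2 = ((12 + 1) + 73)**2 = (13 + 73)**2 = 86**2 = 7396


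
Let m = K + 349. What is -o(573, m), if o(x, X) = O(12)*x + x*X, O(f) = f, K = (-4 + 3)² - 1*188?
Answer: -99702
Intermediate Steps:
K = -187 (K = (-1)² - 188 = 1 - 188 = -187)
m = 162 (m = -187 + 349 = 162)
o(x, X) = 12*x + X*x (o(x, X) = 12*x + x*X = 12*x + X*x)
-o(573, m) = -573*(12 + 162) = -573*174 = -1*99702 = -99702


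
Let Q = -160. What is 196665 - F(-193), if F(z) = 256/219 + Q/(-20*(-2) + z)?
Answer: 2196526649/11169 ≈ 1.9666e+5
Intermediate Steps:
F(z) = 256/219 - 160/(40 + z) (F(z) = 256/219 - 160/(-20*(-2) + z) = 256*(1/219) - 160/(40 + z) = 256/219 - 160/(40 + z))
196665 - F(-193) = 196665 - 32*(-775 + 8*(-193))/(219*(40 - 193)) = 196665 - 32*(-775 - 1544)/(219*(-153)) = 196665 - 32*(-1)*(-2319)/(219*153) = 196665 - 1*24736/11169 = 196665 - 24736/11169 = 2196526649/11169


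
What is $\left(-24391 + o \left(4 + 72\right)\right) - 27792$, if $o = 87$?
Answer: $-45571$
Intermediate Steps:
$\left(-24391 + o \left(4 + 72\right)\right) - 27792 = \left(-24391 + 87 \left(4 + 72\right)\right) - 27792 = \left(-24391 + 87 \cdot 76\right) - 27792 = \left(-24391 + 6612\right) - 27792 = -17779 - 27792 = -45571$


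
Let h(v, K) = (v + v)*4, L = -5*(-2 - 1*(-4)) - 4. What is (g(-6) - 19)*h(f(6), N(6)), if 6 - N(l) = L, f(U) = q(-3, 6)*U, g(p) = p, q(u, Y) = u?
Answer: 3600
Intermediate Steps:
f(U) = -3*U
L = -14 (L = -5*(-2 + 4) - 4 = -5*2 - 4 = -10 - 4 = -14)
N(l) = 20 (N(l) = 6 - 1*(-14) = 6 + 14 = 20)
h(v, K) = 8*v (h(v, K) = (2*v)*4 = 8*v)
(g(-6) - 19)*h(f(6), N(6)) = (-6 - 19)*(8*(-3*6)) = -200*(-18) = -25*(-144) = 3600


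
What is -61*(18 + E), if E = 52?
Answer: -4270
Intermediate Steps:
-61*(18 + E) = -61*(18 + 52) = -61*70 = -4270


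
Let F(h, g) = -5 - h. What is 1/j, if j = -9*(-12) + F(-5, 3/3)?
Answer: 1/108 ≈ 0.0092593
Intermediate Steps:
j = 108 (j = -9*(-12) + (-5 - 1*(-5)) = 108 + (-5 + 5) = 108 + 0 = 108)
1/j = 1/108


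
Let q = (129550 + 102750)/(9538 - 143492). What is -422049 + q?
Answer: -28267692023/66977 ≈ -4.2205e+5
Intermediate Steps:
q = -116150/66977 (q = 232300/(-133954) = 232300*(-1/133954) = -116150/66977 ≈ -1.7342)
-422049 + q = -422049 - 116150/66977 = -28267692023/66977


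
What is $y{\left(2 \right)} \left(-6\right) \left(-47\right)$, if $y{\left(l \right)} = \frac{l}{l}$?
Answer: $282$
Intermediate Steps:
$y{\left(l \right)} = 1$
$y{\left(2 \right)} \left(-6\right) \left(-47\right) = 1 \left(-6\right) \left(-47\right) = \left(-6\right) \left(-47\right) = 282$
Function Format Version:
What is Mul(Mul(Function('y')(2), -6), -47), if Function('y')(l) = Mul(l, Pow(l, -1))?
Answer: 282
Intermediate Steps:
Function('y')(l) = 1
Mul(Mul(Function('y')(2), -6), -47) = Mul(Mul(1, -6), -47) = Mul(-6, -47) = 282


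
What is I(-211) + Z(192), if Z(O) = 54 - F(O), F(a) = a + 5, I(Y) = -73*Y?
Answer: 15260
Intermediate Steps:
F(a) = 5 + a
Z(O) = 49 - O (Z(O) = 54 - (5 + O) = 54 + (-5 - O) = 49 - O)
I(-211) + Z(192) = -73*(-211) + (49 - 1*192) = 15403 + (49 - 192) = 15403 - 143 = 15260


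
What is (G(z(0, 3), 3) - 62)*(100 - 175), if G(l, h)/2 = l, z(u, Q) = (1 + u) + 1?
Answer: 4350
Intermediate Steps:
z(u, Q) = 2 + u
G(l, h) = 2*l
(G(z(0, 3), 3) - 62)*(100 - 175) = (2*(2 + 0) - 62)*(100 - 175) = (2*2 - 62)*(-75) = (4 - 62)*(-75) = -58*(-75) = 4350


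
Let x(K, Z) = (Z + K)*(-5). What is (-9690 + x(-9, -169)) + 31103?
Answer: 22303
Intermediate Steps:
x(K, Z) = -5*K - 5*Z (x(K, Z) = (K + Z)*(-5) = -5*K - 5*Z)
(-9690 + x(-9, -169)) + 31103 = (-9690 + (-5*(-9) - 5*(-169))) + 31103 = (-9690 + (45 + 845)) + 31103 = (-9690 + 890) + 31103 = -8800 + 31103 = 22303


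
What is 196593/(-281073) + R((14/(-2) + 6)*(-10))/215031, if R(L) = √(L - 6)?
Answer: -14091009079/20146469421 ≈ -0.69943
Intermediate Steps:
R(L) = √(-6 + L)
196593/(-281073) + R((14/(-2) + 6)*(-10))/215031 = 196593/(-281073) + √(-6 + (14/(-2) + 6)*(-10))/215031 = 196593*(-1/281073) + √(-6 + (14*(-½) + 6)*(-10))*(1/215031) = -65531/93691 + √(-6 + (-7 + 6)*(-10))*(1/215031) = -65531/93691 + √(-6 - 1*(-10))*(1/215031) = -65531/93691 + √(-6 + 10)*(1/215031) = -65531/93691 + √4*(1/215031) = -65531/93691 + 2*(1/215031) = -65531/93691 + 2/215031 = -14091009079/20146469421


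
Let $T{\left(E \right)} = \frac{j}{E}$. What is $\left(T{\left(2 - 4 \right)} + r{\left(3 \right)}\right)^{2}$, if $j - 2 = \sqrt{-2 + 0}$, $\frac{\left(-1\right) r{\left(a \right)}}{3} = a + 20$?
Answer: $\frac{\left(140 + i \sqrt{2}\right)^{2}}{4} \approx 4899.5 + 98.995 i$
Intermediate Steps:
$r{\left(a \right)} = -60 - 3 a$ ($r{\left(a \right)} = - 3 \left(a + 20\right) = - 3 \left(20 + a\right) = -60 - 3 a$)
$j = 2 + i \sqrt{2}$ ($j = 2 + \sqrt{-2 + 0} = 2 + \sqrt{-2} = 2 + i \sqrt{2} \approx 2.0 + 1.4142 i$)
$T{\left(E \right)} = \frac{2 + i \sqrt{2}}{E}$
$\left(T{\left(2 - 4 \right)} + r{\left(3 \right)}\right)^{2} = \left(\frac{2 + i \sqrt{2}}{2 - 4} - 69\right)^{2} = \left(\frac{2 + i \sqrt{2}}{-2} - 69\right)^{2} = \left(- \frac{2 + i \sqrt{2}}{2} - 69\right)^{2} = \left(\left(-1 - \frac{i \sqrt{2}}{2}\right) - 69\right)^{2} = \left(-70 - \frac{i \sqrt{2}}{2}\right)^{2}$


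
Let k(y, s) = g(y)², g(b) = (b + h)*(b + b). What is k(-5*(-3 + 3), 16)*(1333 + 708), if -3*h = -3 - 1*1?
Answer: 0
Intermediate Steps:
h = 4/3 (h = -(-3 - 1*1)/3 = -(-3 - 1)/3 = -⅓*(-4) = 4/3 ≈ 1.3333)
g(b) = 2*b*(4/3 + b) (g(b) = (b + 4/3)*(b + b) = (4/3 + b)*(2*b) = 2*b*(4/3 + b))
k(y, s) = 4*y²*(4 + 3*y)²/9 (k(y, s) = (2*y*(4 + 3*y)/3)² = 4*y²*(4 + 3*y)²/9)
k(-5*(-3 + 3), 16)*(1333 + 708) = (4*(-5*(-3 + 3))²*(4 + 3*(-5*(-3 + 3)))²/9)*(1333 + 708) = (4*(-5*0)²*(4 + 3*(-5*0))²/9)*2041 = ((4/9)*0²*(4 + 3*0)²)*2041 = ((4/9)*0*(4 + 0)²)*2041 = ((4/9)*0*4²)*2041 = ((4/9)*0*16)*2041 = 0*2041 = 0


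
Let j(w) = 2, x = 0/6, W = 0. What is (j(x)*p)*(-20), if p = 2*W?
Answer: 0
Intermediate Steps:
x = 0 (x = 0*(⅙) = 0)
p = 0 (p = 2*0 = 0)
(j(x)*p)*(-20) = (2*0)*(-20) = 0*(-20) = 0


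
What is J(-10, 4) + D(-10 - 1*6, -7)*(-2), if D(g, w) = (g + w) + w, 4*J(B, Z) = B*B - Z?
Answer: 84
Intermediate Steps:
J(B, Z) = -Z/4 + B**2/4 (J(B, Z) = (B*B - Z)/4 = (B**2 - Z)/4 = -Z/4 + B**2/4)
D(g, w) = g + 2*w
J(-10, 4) + D(-10 - 1*6, -7)*(-2) = (-1/4*4 + (1/4)*(-10)**2) + ((-10 - 1*6) + 2*(-7))*(-2) = (-1 + (1/4)*100) + ((-10 - 6) - 14)*(-2) = (-1 + 25) + (-16 - 14)*(-2) = 24 - 30*(-2) = 24 + 60 = 84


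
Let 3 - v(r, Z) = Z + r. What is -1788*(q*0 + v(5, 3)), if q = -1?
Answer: 8940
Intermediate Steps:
v(r, Z) = 3 - Z - r (v(r, Z) = 3 - (Z + r) = 3 + (-Z - r) = 3 - Z - r)
-1788*(q*0 + v(5, 3)) = -1788*(-1*0 + (3 - 1*3 - 1*5)) = -1788*(0 + (3 - 3 - 5)) = -1788*(0 - 5) = -1788*(-5) = 8940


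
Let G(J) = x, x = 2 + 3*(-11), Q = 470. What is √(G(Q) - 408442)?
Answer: 13*I*√2417 ≈ 639.12*I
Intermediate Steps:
x = -31 (x = 2 - 33 = -31)
G(J) = -31
√(G(Q) - 408442) = √(-31 - 408442) = √(-408473) = 13*I*√2417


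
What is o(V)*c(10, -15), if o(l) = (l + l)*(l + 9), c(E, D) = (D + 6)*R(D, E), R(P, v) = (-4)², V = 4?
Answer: -14976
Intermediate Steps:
R(P, v) = 16
c(E, D) = 96 + 16*D (c(E, D) = (D + 6)*16 = (6 + D)*16 = 96 + 16*D)
o(l) = 2*l*(9 + l) (o(l) = (2*l)*(9 + l) = 2*l*(9 + l))
o(V)*c(10, -15) = (2*4*(9 + 4))*(96 + 16*(-15)) = (2*4*13)*(96 - 240) = 104*(-144) = -14976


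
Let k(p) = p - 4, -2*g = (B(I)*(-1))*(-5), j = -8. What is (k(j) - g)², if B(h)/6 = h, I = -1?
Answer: 729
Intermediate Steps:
B(h) = 6*h
g = 15 (g = -(6*(-1))*(-1)*(-5)/2 = -(-6*(-1))*(-5)/2 = -3*(-5) = -½*(-30) = 15)
k(p) = -4 + p
(k(j) - g)² = ((-4 - 8) - 1*15)² = (-12 - 15)² = (-27)² = 729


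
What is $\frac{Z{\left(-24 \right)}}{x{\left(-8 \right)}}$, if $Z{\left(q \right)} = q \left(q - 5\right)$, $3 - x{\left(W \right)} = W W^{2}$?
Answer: $\frac{696}{515} \approx 1.3515$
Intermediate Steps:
$x{\left(W \right)} = 3 - W^{3}$ ($x{\left(W \right)} = 3 - W W^{2} = 3 - W^{3}$)
$Z{\left(q \right)} = q \left(-5 + q\right)$
$\frac{Z{\left(-24 \right)}}{x{\left(-8 \right)}} = \frac{\left(-24\right) \left(-5 - 24\right)}{3 - \left(-8\right)^{3}} = \frac{\left(-24\right) \left(-29\right)}{3 - -512} = \frac{696}{3 + 512} = \frac{696}{515}$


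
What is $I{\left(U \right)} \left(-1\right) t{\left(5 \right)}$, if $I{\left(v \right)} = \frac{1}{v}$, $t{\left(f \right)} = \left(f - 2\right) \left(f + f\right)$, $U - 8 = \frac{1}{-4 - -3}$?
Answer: $- \frac{30}{7} \approx -4.2857$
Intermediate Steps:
$U = 7$ ($U = 8 + \frac{1}{-4 - -3} = 8 + \frac{1}{-4 + 3} = 8 + \frac{1}{-1} = 8 - 1 = 7$)
$t{\left(f \right)} = 2 f \left(-2 + f\right)$ ($t{\left(f \right)} = \left(-2 + f\right) 2 f = 2 f \left(-2 + f\right)$)
$I{\left(U \right)} \left(-1\right) t{\left(5 \right)} = \frac{1}{7} \left(-1\right) 2 \cdot 5 \left(-2 + 5\right) = \frac{1}{7} \left(-1\right) 2 \cdot 5 \cdot 3 = \left(- \frac{1}{7}\right) 30 = - \frac{30}{7}$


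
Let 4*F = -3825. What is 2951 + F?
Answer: 7979/4 ≈ 1994.8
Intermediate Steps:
F = -3825/4 (F = (¼)*(-3825) = -3825/4 ≈ -956.25)
2951 + F = 2951 - 3825/4 = 7979/4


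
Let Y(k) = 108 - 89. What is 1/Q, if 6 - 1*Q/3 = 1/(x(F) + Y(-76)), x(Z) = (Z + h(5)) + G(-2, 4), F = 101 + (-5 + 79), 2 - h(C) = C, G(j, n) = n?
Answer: 65/1169 ≈ 0.055603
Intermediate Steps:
Y(k) = 19
h(C) = 2 - C
F = 175 (F = 101 + 74 = 175)
x(Z) = 1 + Z (x(Z) = (Z + (2 - 1*5)) + 4 = (Z + (2 - 5)) + 4 = (Z - 3) + 4 = (-3 + Z) + 4 = 1 + Z)
Q = 1169/65 (Q = 18 - 3/((1 + 175) + 19) = 18 - 3/(176 + 19) = 18 - 3/195 = 18 - 3*1/195 = 18 - 1/65 = 1169/65 ≈ 17.985)
1/Q = 1/(1169/65) = 65/1169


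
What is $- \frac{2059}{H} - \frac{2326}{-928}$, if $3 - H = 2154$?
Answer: $\frac{3456989}{998064} \approx 3.4637$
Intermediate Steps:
$H = -2151$ ($H = 3 - 2154 = -2151$)
$- \frac{2059}{H} - \frac{2326}{-928} = - \frac{2059}{-2151} - \frac{2326}{-928} = \left(-2059\right) \left(- \frac{1}{2151}\right) - - \frac{1163}{464} = \frac{2059}{2151} + \frac{1163}{464} = \frac{3456989}{998064}$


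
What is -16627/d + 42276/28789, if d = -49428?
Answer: 2568292831/1422982692 ≈ 1.8049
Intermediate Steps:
-16627/d + 42276/28789 = -16627/(-49428) + 42276/28789 = -16627*(-1/49428) + 42276*(1/28789) = 16627/49428 + 42276/28789 = 2568292831/1422982692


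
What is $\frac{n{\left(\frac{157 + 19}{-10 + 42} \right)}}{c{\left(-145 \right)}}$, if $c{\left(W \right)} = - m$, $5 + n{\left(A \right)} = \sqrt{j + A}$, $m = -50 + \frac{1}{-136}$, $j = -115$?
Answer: $- \frac{680}{6801} + \frac{68 i \sqrt{438}}{6801} \approx -0.099985 + 0.20925 i$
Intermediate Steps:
$m = - \frac{6801}{136}$ ($m = -50 - \frac{1}{136} = - \frac{6801}{136} \approx -50.007$)
$n{\left(A \right)} = -5 + \sqrt{-115 + A}$
$c{\left(W \right)} = \frac{6801}{136}$ ($c{\left(W \right)} = \left(-1\right) \left(- \frac{6801}{136}\right) = \frac{6801}{136}$)
$\frac{n{\left(\frac{157 + 19}{-10 + 42} \right)}}{c{\left(-145 \right)}} = \frac{-5 + \sqrt{-115 + \frac{157 + 19}{-10 + 42}}}{\frac{6801}{136}} = \left(-5 + \sqrt{-115 + \frac{176}{32}}\right) \frac{136}{6801} = \left(-5 + \sqrt{-115 + 176 \cdot \frac{1}{32}}\right) \frac{136}{6801} = \left(-5 + \sqrt{-115 + \frac{11}{2}}\right) \frac{136}{6801} = \left(-5 + \sqrt{- \frac{219}{2}}\right) \frac{136}{6801} = \left(-5 + \frac{i \sqrt{438}}{2}\right) \frac{136}{6801} = - \frac{680}{6801} + \frac{68 i \sqrt{438}}{6801}$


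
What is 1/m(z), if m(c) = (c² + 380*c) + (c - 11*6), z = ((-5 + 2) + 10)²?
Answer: 1/21004 ≈ 4.7610e-5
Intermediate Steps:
z = 49 (z = (-3 + 10)² = 7² = 49)
m(c) = -66 + c² + 381*c (m(c) = (c² + 380*c) + (c - 66) = (c² + 380*c) + (-66 + c) = -66 + c² + 381*c)
1/m(z) = 1/(-66 + 49² + 381*49) = 1/(-66 + 2401 + 18669) = 1/21004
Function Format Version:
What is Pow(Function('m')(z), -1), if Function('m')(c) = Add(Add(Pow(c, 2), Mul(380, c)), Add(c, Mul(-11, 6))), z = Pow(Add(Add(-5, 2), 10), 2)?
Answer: Rational(1, 21004) ≈ 4.7610e-5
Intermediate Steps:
z = 49 (z = Pow(Add(-3, 10), 2) = Pow(7, 2) = 49)
Function('m')(c) = Add(-66, Pow(c, 2), Mul(381, c)) (Function('m')(c) = Add(Add(Pow(c, 2), Mul(380, c)), Add(c, -66)) = Add(Add(Pow(c, 2), Mul(380, c)), Add(-66, c)) = Add(-66, Pow(c, 2), Mul(381, c)))
Pow(Function('m')(z), -1) = Pow(Add(-66, Pow(49, 2), Mul(381, 49)), -1) = Pow(Add(-66, 2401, 18669), -1) = Pow(21004, -1) = Rational(1, 21004)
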